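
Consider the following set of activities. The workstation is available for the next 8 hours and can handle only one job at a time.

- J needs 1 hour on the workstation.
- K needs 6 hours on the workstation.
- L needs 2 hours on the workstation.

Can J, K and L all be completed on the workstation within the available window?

Running back to back, the jobs need 1 + 6 + 2 = 9 hours on the workstation.
Since 9 > 8, they cannot all fit.

No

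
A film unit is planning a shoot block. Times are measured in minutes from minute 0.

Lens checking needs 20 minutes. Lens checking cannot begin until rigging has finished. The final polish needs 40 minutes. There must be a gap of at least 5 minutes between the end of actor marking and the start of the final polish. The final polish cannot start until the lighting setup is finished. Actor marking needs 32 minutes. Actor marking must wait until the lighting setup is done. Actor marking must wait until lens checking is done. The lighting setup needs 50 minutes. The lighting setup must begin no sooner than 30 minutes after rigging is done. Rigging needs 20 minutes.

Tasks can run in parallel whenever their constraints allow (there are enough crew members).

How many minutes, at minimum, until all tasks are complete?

177

Rigging can start immediately at minute 0; it finishes at minute 20.
After rigging (finishes minute 20), lens checking can start at minute 20 and finishes at minute 40.
The lighting setup waits on rigging (finishes minute 20, plus 30-minute gap → minute 50), so it starts at minute 50 and finishes at 50 + 50 = minute 100.
Actor marking has to wait for the lighting setup (finishes minute 100); lens checking (finishes minute 40). The latest of these is minute 100, so actor marking runs minute 100 to 100 + 32 = minute 132.
The final polish has to wait for actor marking (finishes minute 132, plus 5-minute gap → minute 137); the lighting setup (finishes minute 100). The latest of these is minute 137, so the final polish runs minute 137 to 137 + 40 = minute 177.
All tasks are finished once the last one completes. Finish times: Rigging at 20, The lighting setup at 100, Lens checking at 40, Actor marking at 132, The final polish at 177. The latest is minute 177.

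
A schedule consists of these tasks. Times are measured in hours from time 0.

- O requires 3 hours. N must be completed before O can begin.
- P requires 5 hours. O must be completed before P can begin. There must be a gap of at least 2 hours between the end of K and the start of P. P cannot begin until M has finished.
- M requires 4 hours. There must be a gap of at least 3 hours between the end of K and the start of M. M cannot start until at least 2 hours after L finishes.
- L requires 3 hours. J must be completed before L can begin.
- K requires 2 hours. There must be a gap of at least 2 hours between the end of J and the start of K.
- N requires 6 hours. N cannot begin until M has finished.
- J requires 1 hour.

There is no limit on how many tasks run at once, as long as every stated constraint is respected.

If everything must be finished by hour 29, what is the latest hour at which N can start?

15

P must finish by hour 29; it takes 5 hours, so it must start by 29 − 5 = hour 24.
Since P (must start by hour 24) depends on it, O must finish by hour 24. Backing off its 3-hour duration gives a latest start of hour 21.
N must finish before O (must start by hour 21). With a 6-hour duration, N must start by 21 − 6 = hour 15.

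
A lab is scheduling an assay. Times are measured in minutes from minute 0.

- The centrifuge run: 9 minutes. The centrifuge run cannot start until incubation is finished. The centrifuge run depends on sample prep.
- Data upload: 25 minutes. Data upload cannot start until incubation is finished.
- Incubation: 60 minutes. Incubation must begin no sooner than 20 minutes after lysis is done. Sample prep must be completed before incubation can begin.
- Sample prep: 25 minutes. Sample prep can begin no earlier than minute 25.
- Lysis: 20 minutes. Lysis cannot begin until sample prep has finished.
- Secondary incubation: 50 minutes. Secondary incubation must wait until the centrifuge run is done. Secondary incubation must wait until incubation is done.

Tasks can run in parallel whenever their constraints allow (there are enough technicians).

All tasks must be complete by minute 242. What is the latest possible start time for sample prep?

58

Nothing follows secondary incubation; the deadline of minute 242 is its only limit. It must start by 242 − 50 = minute 192.
The centrifuge run must finish before secondary incubation (must start by minute 192). With a 9-minute duration, the centrifuge run must start by 192 − 9 = minute 183.
Data upload must finish by minute 242; it takes 25 minutes, so it must start by 242 − 25 = minute 217.
Incubation has several dependents: the centrifuge run (must start by minute 183); secondary incubation (must start by minute 192); data upload (must start by minute 217). The earliest of those limits is minute 183, so incubation must start by 183 − 60 = minute 123.
Lysis must finish before incubation (must start by minute 123, minus 20-minute gap → minute 103). With a 20-minute duration, lysis must start by 103 − 20 = minute 83.
Sample prep must finish in time for lysis (must start by minute 83); incubation (must start by minute 123); the centrifuge run (must start by minute 183). The tightest is minute 83, so sample prep must start by 83 − 25 = minute 58.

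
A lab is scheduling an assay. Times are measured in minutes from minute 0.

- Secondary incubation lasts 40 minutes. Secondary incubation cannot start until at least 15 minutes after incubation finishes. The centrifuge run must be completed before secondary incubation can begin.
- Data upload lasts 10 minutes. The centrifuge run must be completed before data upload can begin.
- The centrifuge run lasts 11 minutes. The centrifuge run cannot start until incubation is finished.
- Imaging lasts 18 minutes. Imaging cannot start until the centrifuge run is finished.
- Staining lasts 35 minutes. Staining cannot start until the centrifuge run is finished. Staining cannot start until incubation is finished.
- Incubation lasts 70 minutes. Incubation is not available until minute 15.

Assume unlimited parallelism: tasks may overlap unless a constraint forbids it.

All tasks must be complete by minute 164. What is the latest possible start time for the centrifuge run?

113

Nothing follows staining; the deadline of minute 164 is its only limit. It must start by 164 − 35 = minute 129.
To finish by minute 164, secondary incubation (duration 40) must start no later than minute 124.
Imaging has no dependents, so it just needs to finish by minute 164. Starting by 164 − 18 = minute 146 achieves that.
Nothing follows data upload; the deadline of minute 164 is its only limit. It must start by 164 − 10 = minute 154.
The centrifuge run feeds staining (must start by minute 129); secondary incubation (must start by minute 124); imaging (must start by minute 146); data upload (must start by minute 154). Taking the minimum, the centrifuge run must finish by minute 124 and start by 124 − 11 = minute 113.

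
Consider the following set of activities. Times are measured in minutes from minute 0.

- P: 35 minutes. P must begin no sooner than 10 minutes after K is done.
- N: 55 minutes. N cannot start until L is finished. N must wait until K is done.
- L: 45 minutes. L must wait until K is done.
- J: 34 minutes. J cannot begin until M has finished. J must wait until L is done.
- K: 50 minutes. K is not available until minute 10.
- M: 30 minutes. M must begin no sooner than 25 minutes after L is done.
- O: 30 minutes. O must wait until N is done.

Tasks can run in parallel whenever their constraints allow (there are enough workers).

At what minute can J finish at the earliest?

194

K waits on its own release at minute 10, so it starts at minute 10 and finishes at 10 + 50 = minute 60.
L cannot begin until K (finishes minute 60). It runs from minute 60 to 60 + 45 = minute 105.
M cannot begin until L (finishes minute 105, plus 25-minute gap → minute 130). It runs from minute 130 to 130 + 30 = minute 160.
For J: M (finishes minute 160); L (finishes minute 105). Taking the maximum gives a start of minute 160, and it finishes at 160 + 34 = minute 194.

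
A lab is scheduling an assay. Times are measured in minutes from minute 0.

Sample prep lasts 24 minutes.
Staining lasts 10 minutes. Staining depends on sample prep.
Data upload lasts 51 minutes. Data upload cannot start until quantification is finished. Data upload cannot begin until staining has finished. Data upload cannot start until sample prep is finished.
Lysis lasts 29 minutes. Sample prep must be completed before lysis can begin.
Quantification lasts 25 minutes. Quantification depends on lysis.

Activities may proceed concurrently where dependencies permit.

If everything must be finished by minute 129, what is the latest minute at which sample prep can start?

Data upload must finish by minute 129; it takes 51 minutes, so it must start by 129 − 51 = minute 78.
Quantification must finish before data upload (must start by minute 78). With a 25-minute duration, quantification must start by 78 − 25 = minute 53.
Lysis must finish before quantification (must start by minute 53). With a 29-minute duration, lysis must start by 53 − 29 = minute 24.
Since data upload (must start by minute 78) depends on it, staining must finish by minute 78. Backing off its 10-minute duration gives a latest start of minute 68.
Sample prep must finish in time for lysis (must start by minute 24); staining (must start by minute 68); data upload (must start by minute 78). The tightest is minute 24, so sample prep must start by 24 − 24 = minute 0.

0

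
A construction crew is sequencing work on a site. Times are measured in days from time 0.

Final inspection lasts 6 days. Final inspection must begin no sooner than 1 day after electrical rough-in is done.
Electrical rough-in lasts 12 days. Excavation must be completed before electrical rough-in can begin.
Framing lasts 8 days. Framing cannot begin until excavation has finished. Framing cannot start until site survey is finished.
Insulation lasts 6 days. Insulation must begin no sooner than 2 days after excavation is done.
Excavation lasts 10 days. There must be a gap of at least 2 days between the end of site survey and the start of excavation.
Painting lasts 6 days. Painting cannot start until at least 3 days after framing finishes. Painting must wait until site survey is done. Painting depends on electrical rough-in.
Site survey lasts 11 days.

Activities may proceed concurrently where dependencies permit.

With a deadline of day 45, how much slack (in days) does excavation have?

3

Nothing blocks site survey, so it runs from day 0 to day 11.
After site survey (finishes day 11, plus 2-day gap → day 13), excavation can start at day 13 and finishes at day 23.

Working backward from the deadline:
Painting has no dependents, so it just needs to finish by day 45. Starting by 45 − 6 = day 39 achieves that.
Since painting (must start by day 39, minus 3-day gap → day 36) depends on it, framing must finish by day 36. Backing off its 8-day duration gives a latest start of day 28.
To finish by day 45, final inspection (duration 6) must start no later than day 39.
Electrical rough-in must finish in time for painting (must start by day 39); final inspection (must start by day 39, minus 1-day gap → day 38). The tightest is day 38, so electrical rough-in must start by 38 − 12 = day 26.
Insulation must finish by day 45; it takes 6 days, so it must start by 45 − 6 = day 39.
For excavation: framing (must start by day 28); electrical rough-in (must start by day 26); insulation (must start by day 39, minus 2-day gap → day 37). The most restrictive is day 26; with a 10-day duration, excavation must start by day 16.
So excavation can start as early as day 13 and as late as day 16, giving 16 − 13 = 3 days of slack.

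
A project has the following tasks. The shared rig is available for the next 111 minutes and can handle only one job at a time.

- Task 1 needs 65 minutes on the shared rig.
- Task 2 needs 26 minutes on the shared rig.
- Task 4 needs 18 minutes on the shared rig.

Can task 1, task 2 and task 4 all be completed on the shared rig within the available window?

Running back to back, the jobs need 65 + 26 + 18 = 109 minutes on the shared rig.
Since 109 ≤ 111, they fit within the window.

Yes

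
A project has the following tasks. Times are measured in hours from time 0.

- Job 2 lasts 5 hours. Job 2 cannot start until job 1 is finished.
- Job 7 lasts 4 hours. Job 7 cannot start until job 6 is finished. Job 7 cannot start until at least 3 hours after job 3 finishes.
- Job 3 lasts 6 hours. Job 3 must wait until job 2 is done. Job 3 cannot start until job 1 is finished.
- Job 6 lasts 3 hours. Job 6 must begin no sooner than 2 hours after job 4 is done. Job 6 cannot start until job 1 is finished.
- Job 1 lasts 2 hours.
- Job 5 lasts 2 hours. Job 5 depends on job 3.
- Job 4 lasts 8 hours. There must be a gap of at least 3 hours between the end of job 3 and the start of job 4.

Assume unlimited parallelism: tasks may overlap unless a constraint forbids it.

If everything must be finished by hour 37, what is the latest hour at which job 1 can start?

To finish by hour 37, job 7 (duration 4) must start no later than hour 33.
Since job 7 (must start by hour 33) depends on it, job 6 must finish by hour 33. Backing off its 3-hour duration gives a latest start of hour 30.
Job 4 feeds into job 6 (must start by hour 30, minus 2-hour gap → hour 28); so job 4 must finish by hour 28 and therefore start by hour 20.
Job 5 has no dependents, so it just needs to finish by hour 37. Starting by 37 − 2 = hour 35 achieves that.
Job 3 must finish in time for job 4 (must start by hour 20, minus 3-hour gap → hour 17); job 5 (must start by hour 35); job 7 (must start by hour 33, minus 3-hour gap → hour 30). The tightest is hour 17, so job 3 must start by 17 − 6 = hour 11.
Job 2 must finish before job 3 (must start by hour 11). With a 5-hour duration, job 2 must start by 11 − 5 = hour 6.
Job 1 feeds job 2 (must start by hour 6); job 3 (must start by hour 11); job 6 (must start by hour 30). Taking the minimum, job 1 must finish by hour 6 and start by 6 − 2 = hour 4.

4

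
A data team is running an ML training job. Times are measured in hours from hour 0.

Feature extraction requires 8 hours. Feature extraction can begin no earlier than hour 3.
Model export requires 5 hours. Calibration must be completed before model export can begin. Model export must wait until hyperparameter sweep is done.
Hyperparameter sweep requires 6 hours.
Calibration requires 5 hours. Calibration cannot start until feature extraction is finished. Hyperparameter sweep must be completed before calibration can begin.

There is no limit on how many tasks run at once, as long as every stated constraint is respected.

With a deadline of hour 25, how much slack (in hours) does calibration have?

Hyperparameter sweep can start immediately at hour 0; it finishes at hour 6.
Feature extraction waits on its own release at hour 3, so it starts at hour 3 and finishes at 3 + 8 = hour 11.
Calibration needs all of feature extraction (finishes hour 11); hyperparameter sweep (finishes hour 6). That puts its earliest start at hour 11; it finishes at 11 + 5 = hour 16.

Working backward from the deadline:
Model export must finish by hour 25; it takes 5 hours, so it must start by 25 − 5 = hour 20.
Calibration feeds into model export (must start by hour 20); so calibration must finish by hour 20 and therefore start by hour 15.
So calibration can start as early as hour 11 and as late as hour 15, giving 15 − 11 = 4 hours of slack.

4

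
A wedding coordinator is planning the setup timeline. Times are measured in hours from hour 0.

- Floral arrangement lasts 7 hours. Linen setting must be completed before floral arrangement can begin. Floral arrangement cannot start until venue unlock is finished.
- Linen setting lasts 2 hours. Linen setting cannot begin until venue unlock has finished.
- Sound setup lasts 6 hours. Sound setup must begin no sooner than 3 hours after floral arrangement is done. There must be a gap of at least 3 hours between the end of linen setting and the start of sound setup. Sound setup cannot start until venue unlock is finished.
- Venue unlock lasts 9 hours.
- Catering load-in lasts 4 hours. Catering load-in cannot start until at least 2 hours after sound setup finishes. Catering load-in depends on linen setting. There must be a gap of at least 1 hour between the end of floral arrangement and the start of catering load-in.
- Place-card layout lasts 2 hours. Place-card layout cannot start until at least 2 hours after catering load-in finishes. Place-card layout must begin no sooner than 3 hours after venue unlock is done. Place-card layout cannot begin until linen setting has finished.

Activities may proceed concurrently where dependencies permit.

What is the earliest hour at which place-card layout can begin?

35

Venue unlock can start immediately at hour 0; it finishes at hour 9.
Linen setting cannot begin until venue unlock (finishes hour 9). It runs from hour 9 to 9 + 2 = hour 11.
Floral arrangement cannot start until linen setting (finishes hour 11); venue unlock (finishes hour 9). The controlling bound is hour 11, so floral arrangement finishes at 11 + 7 = hour 18.
Sound setup cannot start until floral arrangement (finishes hour 18, plus 3-hour gap → hour 21); linen setting (finishes hour 11, plus 3-hour gap → hour 14); venue unlock (finishes hour 9). The controlling bound is hour 21, so sound setup finishes at 21 + 6 = hour 27.
Catering load-in cannot start until sound setup (finishes hour 27, plus 2-hour gap → hour 29); linen setting (finishes hour 11); floral arrangement (finishes hour 18, plus 1-hour gap → hour 19). The controlling bound is hour 29, so catering load-in finishes at 29 + 4 = hour 33.
Place-card layout waits on catering load-in (finishes hour 33, plus 2-hour gap → hour 35); venue unlock (finishes hour 9, plus 3-hour gap → hour 12); linen setting (finishes hour 11). The latest of these is hour 35, which is the earliest place-card layout can start.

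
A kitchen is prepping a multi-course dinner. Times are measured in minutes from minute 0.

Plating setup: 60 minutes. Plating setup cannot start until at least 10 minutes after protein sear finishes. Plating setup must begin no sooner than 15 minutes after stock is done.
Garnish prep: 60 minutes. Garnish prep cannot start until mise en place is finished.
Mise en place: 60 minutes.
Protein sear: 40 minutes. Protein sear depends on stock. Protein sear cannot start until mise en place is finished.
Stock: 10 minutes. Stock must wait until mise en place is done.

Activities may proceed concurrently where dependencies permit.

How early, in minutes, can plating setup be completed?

Nothing blocks mise en place, so it runs from minute 0 to minute 60.
After mise en place (finishes minute 60), stock can start at minute 60 and finishes at minute 70.
Protein sear has to wait for stock (finishes minute 70); mise en place (finishes minute 60). The latest of these is minute 70, so protein sear runs minute 70 to 70 + 40 = minute 110.
Plating setup cannot start until protein sear (finishes minute 110, plus 10-minute gap → minute 120); stock (finishes minute 70, plus 15-minute gap → minute 85). The controlling bound is minute 120, so plating setup finishes at 120 + 60 = minute 180.

180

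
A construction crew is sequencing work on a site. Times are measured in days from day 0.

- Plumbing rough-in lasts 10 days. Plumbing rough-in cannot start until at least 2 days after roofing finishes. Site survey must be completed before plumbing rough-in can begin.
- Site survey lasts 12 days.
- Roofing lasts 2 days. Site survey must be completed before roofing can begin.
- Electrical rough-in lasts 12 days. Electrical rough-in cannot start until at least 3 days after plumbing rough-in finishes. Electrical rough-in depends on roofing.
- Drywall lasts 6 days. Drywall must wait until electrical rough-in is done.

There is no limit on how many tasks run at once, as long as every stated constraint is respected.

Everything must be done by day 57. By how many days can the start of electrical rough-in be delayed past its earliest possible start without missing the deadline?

Site survey has no prerequisites, so it starts at day 0 and finishes at day 12.
Roofing waits on site survey (finishes day 12), so it starts at day 12 and finishes at 12 + 2 = day 14.
For plumbing rough-in: roofing (finishes day 14, plus 2-day gap → day 16); site survey (finishes day 12). Taking the maximum gives a start of day 16, and it finishes at 16 + 10 = day 26.
Electrical rough-in cannot start until plumbing rough-in (finishes day 26, plus 3-day gap → day 29); roofing (finishes day 14). The controlling bound is day 29, so electrical rough-in finishes at 29 + 12 = day 41.

Working backward from the deadline:
Drywall must finish by day 57; it takes 6 days, so it must start by 57 − 6 = day 51.
Since drywall (must start by day 51) depends on it, electrical rough-in must finish by day 51. Backing off its 12-day duration gives a latest start of day 39.
So electrical rough-in can start as early as day 29 and as late as day 39, giving 39 − 29 = 10 days of slack.

10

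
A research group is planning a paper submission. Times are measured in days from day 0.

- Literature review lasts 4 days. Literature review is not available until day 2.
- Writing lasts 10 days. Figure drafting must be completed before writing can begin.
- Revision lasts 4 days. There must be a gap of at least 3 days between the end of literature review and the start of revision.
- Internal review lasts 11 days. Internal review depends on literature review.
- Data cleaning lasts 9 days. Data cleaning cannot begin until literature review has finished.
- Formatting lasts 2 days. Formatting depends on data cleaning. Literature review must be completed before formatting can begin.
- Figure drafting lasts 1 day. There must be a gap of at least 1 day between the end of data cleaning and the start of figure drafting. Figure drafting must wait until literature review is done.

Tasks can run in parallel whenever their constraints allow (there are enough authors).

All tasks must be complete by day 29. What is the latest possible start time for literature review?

Writing has no dependents, so it just needs to finish by day 29. Starting by 29 − 10 = day 19 achieves that.
Figure drafting feeds into writing (must start by day 19); so figure drafting must finish by day 19 and therefore start by day 18.
Formatting has no dependents, so it just needs to finish by day 29. Starting by 29 − 2 = day 27 achieves that.
For data cleaning: figure drafting (must start by day 18, minus 1-day gap → day 17); formatting (must start by day 27). The most restrictive is day 17; with a 9-day duration, data cleaning must start by day 8.
Nothing follows internal review; the deadline of day 29 is its only limit. It must start by 29 − 11 = day 18.
Revision must finish by day 29; it takes 4 days, so it must start by 29 − 4 = day 25.
Literature review feeds data cleaning (must start by day 8); figure drafting (must start by day 18); internal review (must start by day 18); revision (must start by day 25, minus 3-day gap → day 22); formatting (must start by day 27). Taking the minimum, literature review must finish by day 8 and start by 8 − 4 = day 4.

4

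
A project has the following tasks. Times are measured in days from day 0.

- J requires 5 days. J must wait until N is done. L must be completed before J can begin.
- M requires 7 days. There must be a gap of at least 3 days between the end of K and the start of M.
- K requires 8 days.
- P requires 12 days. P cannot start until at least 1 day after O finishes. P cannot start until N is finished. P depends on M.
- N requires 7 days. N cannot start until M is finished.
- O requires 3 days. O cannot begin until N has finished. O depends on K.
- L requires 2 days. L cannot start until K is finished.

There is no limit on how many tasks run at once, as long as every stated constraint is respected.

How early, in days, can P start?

29

Nothing blocks K, so it runs from day 0 to day 8.
M waits on K (finishes day 8, plus 3-day gap → day 11), so it starts at day 11 and finishes at 11 + 7 = day 18.
After M (finishes day 18), N can start at day 18 and finishes at day 25.
O cannot start until N (finishes day 25); K (finishes day 8). The controlling bound is day 25, so O finishes at 25 + 3 = day 28.
P waits on O (finishes day 28, plus 1-day gap → day 29); N (finishes day 25); M (finishes day 18). The latest of these is day 29, which is the earliest P can start.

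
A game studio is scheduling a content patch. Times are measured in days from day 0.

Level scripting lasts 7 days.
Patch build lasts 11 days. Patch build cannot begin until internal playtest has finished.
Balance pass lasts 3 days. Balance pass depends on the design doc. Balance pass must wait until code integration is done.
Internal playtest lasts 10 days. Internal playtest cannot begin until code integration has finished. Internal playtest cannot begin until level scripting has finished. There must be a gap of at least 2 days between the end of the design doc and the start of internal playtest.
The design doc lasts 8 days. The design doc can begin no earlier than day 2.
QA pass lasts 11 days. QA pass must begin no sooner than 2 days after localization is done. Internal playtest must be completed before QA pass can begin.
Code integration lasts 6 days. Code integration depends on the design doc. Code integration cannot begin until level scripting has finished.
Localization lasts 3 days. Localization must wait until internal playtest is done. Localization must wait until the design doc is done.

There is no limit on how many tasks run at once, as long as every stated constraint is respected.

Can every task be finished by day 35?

Level scripting can start immediately at day 0; it finishes at day 7.
The design doc waits on its own release at day 2, so it starts at day 2 and finishes at 2 + 8 = day 10.
Code integration needs all of the design doc (finishes day 10); level scripting (finishes day 7). That puts its earliest start at day 10; it finishes at 10 + 6 = day 16.
Balance pass cannot start until the design doc (finishes day 10); code integration (finishes day 16). The controlling bound is day 16, so balance pass finishes at 16 + 3 = day 19.
For internal playtest: code integration (finishes day 16); level scripting (finishes day 7); the design doc (finishes day 10, plus 2-day gap → day 12). Taking the maximum gives a start of day 16, and it finishes at 16 + 10 = day 26.
After internal playtest (finishes day 26), patch build can start at day 26 and finishes at day 37.
Localization has to wait for internal playtest (finishes day 26); the design doc (finishes day 10). The latest of these is day 26, so localization runs day 26 to 26 + 3 = day 29.
QA pass cannot start until localization (finishes day 29, plus 2-day gap → day 31); internal playtest (finishes day 26). The controlling bound is day 31, so QA pass finishes at 31 + 11 = day 42.
The earliest everything can be done is day 42, which is after the deadline of 35, so it is not possible.

No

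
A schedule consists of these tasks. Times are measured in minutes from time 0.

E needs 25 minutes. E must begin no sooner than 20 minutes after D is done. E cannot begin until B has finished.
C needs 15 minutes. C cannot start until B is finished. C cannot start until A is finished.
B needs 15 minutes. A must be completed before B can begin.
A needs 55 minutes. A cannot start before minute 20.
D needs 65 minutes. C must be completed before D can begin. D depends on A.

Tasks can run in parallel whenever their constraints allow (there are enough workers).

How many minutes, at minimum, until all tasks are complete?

A waits on its own release at minute 20, so it starts at minute 20 and finishes at 20 + 55 = minute 75.
B cannot begin until A (finishes minute 75). It runs from minute 75 to 75 + 15 = minute 90.
C cannot start until B (finishes minute 90); A (finishes minute 75). The controlling bound is minute 90, so C finishes at 90 + 15 = minute 105.
D cannot start until C (finishes minute 105); A (finishes minute 75). The controlling bound is minute 105, so D finishes at 105 + 65 = minute 170.
E cannot start until D (finishes minute 170, plus 20-minute gap → minute 190); B (finishes minute 90). The controlling bound is minute 190, so E finishes at 190 + 25 = minute 215.
All tasks are finished once the last one completes. Finish times: A at 75, B at 90, C at 105, D at 170, E at 215. The latest is minute 215.

215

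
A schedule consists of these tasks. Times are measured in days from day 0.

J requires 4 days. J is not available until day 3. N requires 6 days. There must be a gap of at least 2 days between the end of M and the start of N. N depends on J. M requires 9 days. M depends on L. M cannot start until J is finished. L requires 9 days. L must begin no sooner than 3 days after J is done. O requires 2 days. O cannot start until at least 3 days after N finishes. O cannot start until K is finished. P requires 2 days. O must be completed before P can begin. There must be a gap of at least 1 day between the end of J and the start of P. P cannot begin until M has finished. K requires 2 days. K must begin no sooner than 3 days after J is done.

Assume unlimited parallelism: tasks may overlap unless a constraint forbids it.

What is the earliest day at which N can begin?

J cannot begin until its own release at day 3. It runs from day 3 to 3 + 4 = day 7.
L cannot begin until J (finishes day 7, plus 3-day gap → day 10). It runs from day 10 to 10 + 9 = day 19.
M cannot start until L (finishes day 19); J (finishes day 7). The controlling bound is day 19, so M finishes at 19 + 9 = day 28.
N waits on M (finishes day 28, plus 2-day gap → day 30); J (finishes day 7). The latest of these is day 30, which is the earliest N can start.

30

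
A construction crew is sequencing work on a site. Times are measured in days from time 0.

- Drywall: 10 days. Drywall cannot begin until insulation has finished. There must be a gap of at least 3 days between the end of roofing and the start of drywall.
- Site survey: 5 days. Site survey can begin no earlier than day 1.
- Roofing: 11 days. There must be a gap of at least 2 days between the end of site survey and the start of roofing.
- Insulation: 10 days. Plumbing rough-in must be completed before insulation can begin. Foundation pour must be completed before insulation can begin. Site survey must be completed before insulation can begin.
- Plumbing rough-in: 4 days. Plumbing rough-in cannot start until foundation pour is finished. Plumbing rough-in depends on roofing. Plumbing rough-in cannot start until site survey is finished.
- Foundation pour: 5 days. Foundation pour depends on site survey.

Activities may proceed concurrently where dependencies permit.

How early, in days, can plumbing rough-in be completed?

Site survey cannot begin until its own release at day 1. It runs from day 1 to 1 + 5 = day 6.
Roofing cannot begin until site survey (finishes day 6, plus 2-day gap → day 8). It runs from day 8 to 8 + 11 = day 19.
After site survey (finishes day 6), foundation pour can start at day 6 and finishes at day 11.
Plumbing rough-in needs all of foundation pour (finishes day 11); roofing (finishes day 19); site survey (finishes day 6). That puts its earliest start at day 19; it finishes at 19 + 4 = day 23.

23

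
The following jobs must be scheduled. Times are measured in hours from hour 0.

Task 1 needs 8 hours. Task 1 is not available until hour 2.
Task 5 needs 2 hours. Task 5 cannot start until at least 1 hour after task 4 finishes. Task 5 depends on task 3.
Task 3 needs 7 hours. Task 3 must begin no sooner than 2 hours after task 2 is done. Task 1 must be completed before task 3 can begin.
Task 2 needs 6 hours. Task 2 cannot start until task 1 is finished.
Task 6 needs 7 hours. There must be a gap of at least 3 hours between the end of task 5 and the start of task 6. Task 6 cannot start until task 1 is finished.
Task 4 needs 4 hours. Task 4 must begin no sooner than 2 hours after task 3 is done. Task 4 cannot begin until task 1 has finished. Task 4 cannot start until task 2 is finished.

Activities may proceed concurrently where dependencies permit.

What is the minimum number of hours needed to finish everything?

Task 1 cannot begin until its own release at hour 2. It runs from hour 2 to 2 + 8 = hour 10.
After task 1 (finishes hour 10), task 2 can start at hour 10 and finishes at hour 16.
Task 3 has to wait for task 2 (finishes hour 16, plus 2-hour gap → hour 18); task 1 (finishes hour 10). The latest of these is hour 18, so task 3 runs hour 18 to 18 + 7 = hour 25.
Task 4 needs all of task 3 (finishes hour 25, plus 2-hour gap → hour 27); task 1 (finishes hour 10); task 2 (finishes hour 16). That puts its earliest start at hour 27; it finishes at 27 + 4 = hour 31.
Task 5 has to wait for task 4 (finishes hour 31, plus 1-hour gap → hour 32); task 3 (finishes hour 25). The latest of these is hour 32, so task 5 runs hour 32 to 32 + 2 = hour 34.
For task 6: task 5 (finishes hour 34, plus 3-hour gap → hour 37); task 1 (finishes hour 10). Taking the maximum gives a start of hour 37, and it finishes at 37 + 7 = hour 44.
All tasks are finished once the last one completes. Finish times: Task 1 at 10, Task 2 at 16, Task 3 at 25, Task 4 at 31, Task 5 at 34, Task 6 at 44. The latest is hour 44.

44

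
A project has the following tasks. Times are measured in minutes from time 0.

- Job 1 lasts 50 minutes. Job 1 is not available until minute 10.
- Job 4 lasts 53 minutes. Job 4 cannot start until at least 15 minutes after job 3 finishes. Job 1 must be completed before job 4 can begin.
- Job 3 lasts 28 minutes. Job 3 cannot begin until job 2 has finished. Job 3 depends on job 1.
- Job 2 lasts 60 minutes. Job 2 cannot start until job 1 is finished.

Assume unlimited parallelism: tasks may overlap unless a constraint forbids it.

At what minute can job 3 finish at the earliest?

148

Job 1 cannot begin until its own release at minute 10. It runs from minute 10 to 10 + 50 = minute 60.
After job 1 (finishes minute 60), job 2 can start at minute 60 and finishes at minute 120.
For job 3: job 2 (finishes minute 120); job 1 (finishes minute 60). Taking the maximum gives a start of minute 120, and it finishes at 120 + 28 = minute 148.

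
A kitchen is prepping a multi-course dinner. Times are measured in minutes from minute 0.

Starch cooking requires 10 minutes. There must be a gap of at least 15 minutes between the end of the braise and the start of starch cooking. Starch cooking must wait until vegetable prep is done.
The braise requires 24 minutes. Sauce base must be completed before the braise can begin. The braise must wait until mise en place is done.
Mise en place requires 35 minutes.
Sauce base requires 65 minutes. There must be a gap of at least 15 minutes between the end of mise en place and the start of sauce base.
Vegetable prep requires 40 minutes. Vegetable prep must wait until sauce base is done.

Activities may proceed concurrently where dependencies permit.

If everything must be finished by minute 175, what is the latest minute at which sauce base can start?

Nothing follows starch cooking; the deadline of minute 175 is its only limit. It must start by 175 − 10 = minute 165.
The braise feeds into starch cooking (must start by minute 165, minus 15-minute gap → minute 150); so the braise must finish by minute 150 and therefore start by minute 126.
Since starch cooking (must start by minute 165) depends on it, vegetable prep must finish by minute 165. Backing off its 40-minute duration gives a latest start of minute 125.
Sauce base feeds the braise (must start by minute 126); vegetable prep (must start by minute 125). Taking the minimum, sauce base must finish by minute 125 and start by 125 − 65 = minute 60.

60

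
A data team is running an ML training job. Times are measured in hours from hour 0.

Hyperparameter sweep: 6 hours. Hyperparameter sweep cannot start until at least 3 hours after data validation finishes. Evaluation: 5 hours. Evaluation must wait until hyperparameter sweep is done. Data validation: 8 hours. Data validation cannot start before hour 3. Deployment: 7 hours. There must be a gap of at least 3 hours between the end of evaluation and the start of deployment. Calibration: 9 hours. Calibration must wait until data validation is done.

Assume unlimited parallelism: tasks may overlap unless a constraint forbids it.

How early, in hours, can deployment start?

After its own release at hour 3, data validation can start at hour 3 and finishes at hour 11.
After data validation (finishes hour 11, plus 3-hour gap → hour 14), hyperparameter sweep can start at hour 14 and finishes at hour 20.
Evaluation waits on hyperparameter sweep (finishes hour 20), so it starts at hour 20 and finishes at 20 + 5 = hour 25.
Deployment waits on evaluation (finishes hour 25, plus 3-hour gap → hour 28), so the earliest it can start is hour 28.

28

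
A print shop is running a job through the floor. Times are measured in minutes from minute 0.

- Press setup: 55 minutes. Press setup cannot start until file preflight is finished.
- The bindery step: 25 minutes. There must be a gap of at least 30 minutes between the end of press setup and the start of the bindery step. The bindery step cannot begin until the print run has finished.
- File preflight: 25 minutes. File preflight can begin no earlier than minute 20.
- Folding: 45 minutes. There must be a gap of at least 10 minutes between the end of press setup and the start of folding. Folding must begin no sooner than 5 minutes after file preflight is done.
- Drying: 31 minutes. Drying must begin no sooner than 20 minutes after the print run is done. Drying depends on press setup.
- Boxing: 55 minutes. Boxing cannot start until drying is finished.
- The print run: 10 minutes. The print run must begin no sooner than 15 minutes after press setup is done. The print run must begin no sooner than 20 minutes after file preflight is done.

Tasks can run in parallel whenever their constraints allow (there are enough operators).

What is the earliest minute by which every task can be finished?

231

After its own release at minute 20, file preflight can start at minute 20 and finishes at minute 45.
After file preflight (finishes minute 45), press setup can start at minute 45 and finishes at minute 100.
For folding: press setup (finishes minute 100, plus 10-minute gap → minute 110); file preflight (finishes minute 45, plus 5-minute gap → minute 50). Taking the maximum gives a start of minute 110, and it finishes at 110 + 45 = minute 155.
The print run has to wait for press setup (finishes minute 100, plus 15-minute gap → minute 115); file preflight (finishes minute 45, plus 20-minute gap → minute 65). The latest of these is minute 115, so the print run runs minute 115 to 115 + 10 = minute 125.
The bindery step has to wait for press setup (finishes minute 100, plus 30-minute gap → minute 130); the print run (finishes minute 125). The latest of these is minute 130, so the bindery step runs minute 130 to 130 + 25 = minute 155.
Drying cannot start until the print run (finishes minute 125, plus 20-minute gap → minute 145); press setup (finishes minute 100). The controlling bound is minute 145, so drying finishes at 145 + 31 = minute 176.
Boxing cannot begin until drying (finishes minute 176). It runs from minute 176 to 176 + 55 = minute 231.
All tasks are finished once the last one completes. Finish times: File preflight at 45, Press setup at 100, The print run at 125, Drying at 176, Folding at 155, The bindery step at 155, Boxing at 231. The latest is minute 231.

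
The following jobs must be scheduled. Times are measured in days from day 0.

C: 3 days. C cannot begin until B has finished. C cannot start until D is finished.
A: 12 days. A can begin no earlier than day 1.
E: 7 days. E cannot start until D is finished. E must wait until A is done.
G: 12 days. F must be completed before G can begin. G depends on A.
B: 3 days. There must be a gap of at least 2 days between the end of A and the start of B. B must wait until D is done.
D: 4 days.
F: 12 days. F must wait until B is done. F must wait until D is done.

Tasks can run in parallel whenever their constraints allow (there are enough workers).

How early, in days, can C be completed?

D can start immediately at day 0; it finishes at day 4.
A cannot begin until its own release at day 1. It runs from day 1 to 1 + 12 = day 13.
For B: A (finishes day 13, plus 2-day gap → day 15); D (finishes day 4). Taking the maximum gives a start of day 15, and it finishes at 15 + 3 = day 18.
C has to wait for B (finishes day 18); D (finishes day 4). The latest of these is day 18, so C runs day 18 to 18 + 3 = day 21.

21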